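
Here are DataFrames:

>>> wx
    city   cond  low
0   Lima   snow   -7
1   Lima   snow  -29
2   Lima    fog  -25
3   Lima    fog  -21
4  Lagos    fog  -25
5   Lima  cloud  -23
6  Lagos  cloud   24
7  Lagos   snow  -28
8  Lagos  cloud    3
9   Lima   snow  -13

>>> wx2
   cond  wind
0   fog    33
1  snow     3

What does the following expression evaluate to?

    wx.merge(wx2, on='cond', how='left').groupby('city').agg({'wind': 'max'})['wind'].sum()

66.0

merge on 'cond' (how='left') → 10 rows:
    city   cond  low  wind
0   Lima   snow   -7   3.0
1   Lima   snow  -29   3.0
2   Lima    fog  -25  33.0
3   Lima    fog  -21  33.0
4  Lagos    fog  -25  33.0
5   Lima  cloud  -23   NaN
6  Lagos  cloud   24   NaN
7  Lagos   snow  -28   3.0
8  Lagos  cloud    3   NaN
9   Lima   snow  -13   3.0
group by city, max of wind:
       wind
city       
Lagos  33.0
Lima   33.0
Finally, sum of column 'wind' = 66.0.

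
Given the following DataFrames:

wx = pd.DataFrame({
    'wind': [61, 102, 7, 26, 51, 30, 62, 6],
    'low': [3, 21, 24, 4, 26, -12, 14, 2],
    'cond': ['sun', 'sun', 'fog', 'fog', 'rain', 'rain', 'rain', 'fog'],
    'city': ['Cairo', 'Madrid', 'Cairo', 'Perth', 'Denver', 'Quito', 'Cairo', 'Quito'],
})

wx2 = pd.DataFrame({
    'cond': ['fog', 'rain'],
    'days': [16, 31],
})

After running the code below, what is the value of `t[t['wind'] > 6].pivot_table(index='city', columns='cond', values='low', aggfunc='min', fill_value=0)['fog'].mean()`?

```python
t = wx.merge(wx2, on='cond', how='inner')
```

7.0

merge on 'cond' (how='inner') → 6 rows:
   wind  low  cond    city  days
0     7   24   fog   Cairo    16
1    26    4   fog   Perth    16
2    51   26  rain  Denver    31
3    30  -12  rain   Quito    31
4    62   14  rain   Cairo    31
5     6    2   fog   Quito    16
filter rows where wind > 6:
   wind  low  cond    city  days
0     7   24   fog   Cairo    16
1    26    4   fog   Perth    16
2    51   26  rain  Denver    31
3    30  -12  rain   Quito    31
4    62   14  rain   Cairo    31
pivot: rows=city, cols=cond, min(low):
cond    fog  rain
city             
Cairo    24    14
Denver    0    26
Perth     4     0
Quito     0   -12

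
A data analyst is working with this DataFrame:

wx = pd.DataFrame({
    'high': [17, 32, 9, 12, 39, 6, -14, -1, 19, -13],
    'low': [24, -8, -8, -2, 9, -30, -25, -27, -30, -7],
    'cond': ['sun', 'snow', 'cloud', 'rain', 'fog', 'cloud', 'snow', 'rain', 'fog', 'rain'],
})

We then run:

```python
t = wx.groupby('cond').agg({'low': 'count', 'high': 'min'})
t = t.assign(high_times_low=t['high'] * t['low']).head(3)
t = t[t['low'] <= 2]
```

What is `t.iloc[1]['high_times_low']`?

group by cond: count(low), min(high):
       low  high
cond            
cloud    2     6
fog      2    19
rain     3   -13
snow     2   -14
sun      1    17
add column high_times_low = t['high'] * t['low']:
       low  high  high_times_low
cond                            
cloud    2     6              12
fog      2    19              38
rain     3   -13             -39
snow     2   -14             -28
sun      1    17              17
take first 3 rows:
       low  high  high_times_low
cond                            
cloud    2     6              12
fog      2    19              38
rain     3   -13             -39
filter rows where low <= 2:
       low  high  high_times_low
cond                            
cloud    2     6              12
fog      2    19              38

38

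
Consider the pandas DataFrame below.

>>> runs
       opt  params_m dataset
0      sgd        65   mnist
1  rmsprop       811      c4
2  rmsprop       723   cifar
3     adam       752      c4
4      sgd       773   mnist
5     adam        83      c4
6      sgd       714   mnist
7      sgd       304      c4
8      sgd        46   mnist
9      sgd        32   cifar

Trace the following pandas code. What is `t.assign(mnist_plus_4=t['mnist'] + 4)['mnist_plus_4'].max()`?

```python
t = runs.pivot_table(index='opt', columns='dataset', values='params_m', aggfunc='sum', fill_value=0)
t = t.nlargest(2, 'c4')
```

pivot: rows=opt, cols=dataset, sum(params_m):
dataset   c4  cifar  mnist
opt                       
adam     835      0      0
rmsprop  811    723      0
sgd      304     32   1598
take 2 rows with largest c4:
dataset   c4  cifar  mnist
opt                       
adam     835      0      0
rmsprop  811    723      0
add column mnist_plus_4 = t['mnist'] + 4:
dataset   c4  cifar  mnist  mnist_plus_4
opt                                     
adam     835      0      0             4
rmsprop  811    723      0             4
Taking the max of column 'mnist_plus_4' gives 4.

4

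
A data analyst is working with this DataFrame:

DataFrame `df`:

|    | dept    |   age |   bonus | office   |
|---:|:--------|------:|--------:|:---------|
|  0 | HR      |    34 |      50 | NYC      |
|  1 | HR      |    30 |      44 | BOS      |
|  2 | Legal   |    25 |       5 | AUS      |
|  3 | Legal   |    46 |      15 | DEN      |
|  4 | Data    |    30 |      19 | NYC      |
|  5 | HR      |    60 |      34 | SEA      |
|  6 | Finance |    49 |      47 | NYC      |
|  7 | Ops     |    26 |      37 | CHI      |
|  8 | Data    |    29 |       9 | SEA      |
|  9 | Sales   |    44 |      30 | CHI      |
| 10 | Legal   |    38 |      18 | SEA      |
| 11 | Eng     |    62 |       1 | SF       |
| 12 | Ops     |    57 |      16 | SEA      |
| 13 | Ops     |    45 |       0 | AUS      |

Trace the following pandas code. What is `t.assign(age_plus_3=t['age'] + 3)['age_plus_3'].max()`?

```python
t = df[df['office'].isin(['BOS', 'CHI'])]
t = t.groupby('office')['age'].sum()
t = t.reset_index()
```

filter rows where office in ['BOS', 'CHI']:
    dept  age  bonus office
1     HR   30     44    BOS
7    Ops   26     37    CHI
9  Sales   44     30    CHI
group by office, sum of age:
office
BOS    30
CHI    70
Name: age, dtype: int64
reset_index():
  office  age
0    BOS   30
1    CHI   70
add column age_plus_3 = t['age'] + 3:
  office  age  age_plus_3
0    BOS   30          33
1    CHI   70          73
Hence 73.

73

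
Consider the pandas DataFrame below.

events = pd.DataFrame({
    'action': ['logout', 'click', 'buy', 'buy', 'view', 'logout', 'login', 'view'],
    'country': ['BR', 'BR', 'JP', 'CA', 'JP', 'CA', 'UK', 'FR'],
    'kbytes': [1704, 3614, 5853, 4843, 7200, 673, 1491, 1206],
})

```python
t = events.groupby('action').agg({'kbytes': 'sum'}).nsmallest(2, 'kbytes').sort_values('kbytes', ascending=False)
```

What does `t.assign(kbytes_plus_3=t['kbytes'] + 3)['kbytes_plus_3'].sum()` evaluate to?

group by action, sum of kbytes:
        kbytes
action        
buy      10696
click     3614
login     1491
logout    2377
view      8406
take 2 rows with smallest kbytes:
        kbytes
action        
login     1491
logout    2377
sort by kbytes descending:
        kbytes
action        
logout    2377
login     1491
add column kbytes_plus_3 = t['kbytes'] + 3:
        kbytes  kbytes_plus_3
action                       
logout    2377           2380
login     1491           1494
Hence 3874.

3874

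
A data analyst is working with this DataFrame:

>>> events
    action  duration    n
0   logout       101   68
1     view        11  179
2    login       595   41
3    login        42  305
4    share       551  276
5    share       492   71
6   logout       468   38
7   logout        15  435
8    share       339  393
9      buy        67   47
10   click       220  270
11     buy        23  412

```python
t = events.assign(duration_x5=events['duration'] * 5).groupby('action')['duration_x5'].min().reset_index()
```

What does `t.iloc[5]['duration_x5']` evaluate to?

add column duration_x5 = events['duration'] * 5:
    action  duration    n  duration_x5
0   logout       101   68          505
1     view        11  179           55
2    login       595   41         2975
3    login        42  305          210
4    share       551  276         2755
5    share       492   71         2460
6   logout       468   38         2340
7   logout        15  435           75
8    share       339  393         1695
9      buy        67   47          335
10   click       220  270         1100
11     buy        23  412          115
group by action, min of duration_x5:
action
buy        115
click     1100
login      210
logout      75
share     1695
view        55
Name: duration_x5, dtype: int64
reset_index():
   action  duration_x5
0     buy          115
1   click         1100
2   login          210
3  logout           75
4   share         1695
5    view           55

55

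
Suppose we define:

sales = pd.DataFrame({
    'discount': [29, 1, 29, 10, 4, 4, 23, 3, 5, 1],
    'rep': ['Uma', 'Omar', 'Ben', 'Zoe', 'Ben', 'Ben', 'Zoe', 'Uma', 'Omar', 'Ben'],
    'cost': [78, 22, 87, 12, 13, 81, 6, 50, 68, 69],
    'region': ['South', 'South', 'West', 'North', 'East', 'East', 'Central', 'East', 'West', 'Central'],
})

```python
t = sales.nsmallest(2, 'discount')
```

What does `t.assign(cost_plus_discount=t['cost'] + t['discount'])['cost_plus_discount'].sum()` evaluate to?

take 2 rows with smallest discount:
   discount   rep  cost   region
1         1  Omar    22    South
9         1   Ben    69  Central
add column cost_plus_discount = t['cost'] + t['discount']:
   discount   rep  cost   region  cost_plus_discount
1         1  Omar    22    South                  23
9         1   Ben    69  Central                  70
Finally, sum of column 'cost_plus_discount' = 93.

93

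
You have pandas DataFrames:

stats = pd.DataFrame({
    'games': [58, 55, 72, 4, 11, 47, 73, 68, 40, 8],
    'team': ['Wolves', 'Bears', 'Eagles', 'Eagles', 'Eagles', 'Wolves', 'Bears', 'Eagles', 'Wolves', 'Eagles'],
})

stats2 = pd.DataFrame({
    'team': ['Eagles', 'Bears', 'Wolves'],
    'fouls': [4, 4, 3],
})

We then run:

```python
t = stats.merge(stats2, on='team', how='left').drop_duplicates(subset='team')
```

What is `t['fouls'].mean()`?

merge on 'team' (how='left') → 10 rows:
   games    team  fouls
0     58  Wolves      3
1     55   Bears      4
2     72  Eagles      4
3      4  Eagles      4
4     11  Eagles      4
5     47  Wolves      3
6     73   Bears      4
7     68  Eagles      4
8     40  Wolves      3
9      8  Eagles      4
drop duplicate team (keep=first):
   games    team  fouls
0     58  Wolves      3
1     55   Bears      4
2     72  Eagles      4
So mean() = 3.66666666667.

3.66666666667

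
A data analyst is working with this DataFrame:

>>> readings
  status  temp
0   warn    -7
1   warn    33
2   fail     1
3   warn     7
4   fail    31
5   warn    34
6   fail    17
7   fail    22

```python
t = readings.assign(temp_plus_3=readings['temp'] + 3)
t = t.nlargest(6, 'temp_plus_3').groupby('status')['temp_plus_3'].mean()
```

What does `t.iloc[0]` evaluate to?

26.3333333333

add column temp_plus_3 = readings['temp'] + 3:
  status  temp  temp_plus_3
0   warn    -7           -4
1   warn    33           36
2   fail     1            4
3   warn     7           10
4   fail    31           34
5   warn    34           37
6   fail    17           20
7   fail    22           25
take 6 rows with largest temp_plus_3:
  status  temp  temp_plus_3
5   warn    34           37
1   warn    33           36
4   fail    31           34
7   fail    22           25
6   fail    17           20
3   warn     7           10
group by status, mean of temp_plus_3:
status
fail    26.333333
warn    27.666667
Name: temp_plus_3, dtype: float64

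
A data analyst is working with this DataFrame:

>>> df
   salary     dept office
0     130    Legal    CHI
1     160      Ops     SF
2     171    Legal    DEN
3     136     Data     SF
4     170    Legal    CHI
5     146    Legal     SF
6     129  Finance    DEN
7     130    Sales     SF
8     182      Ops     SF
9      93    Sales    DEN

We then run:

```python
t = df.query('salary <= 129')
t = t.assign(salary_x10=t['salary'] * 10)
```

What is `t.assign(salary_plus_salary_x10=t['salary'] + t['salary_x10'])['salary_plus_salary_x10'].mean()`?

1221.0

filter rows where salary <= 129:
   salary     dept office
6     129  Finance    DEN
9      93    Sales    DEN
add column salary_x10 = t['salary'] * 10:
   salary     dept office  salary_x10
6     129  Finance    DEN        1290
9      93    Sales    DEN         930
add column salary_plus_salary_x10 = t['salary'] + t['salary_x10']:
   salary     dept office  salary_x10  salary_plus_salary_x10
6     129  Finance    DEN        1290                    1419
9      93    Sales    DEN         930                    1023
Taking the mean of column 'salary_plus_salary_x10' gives 1221.0.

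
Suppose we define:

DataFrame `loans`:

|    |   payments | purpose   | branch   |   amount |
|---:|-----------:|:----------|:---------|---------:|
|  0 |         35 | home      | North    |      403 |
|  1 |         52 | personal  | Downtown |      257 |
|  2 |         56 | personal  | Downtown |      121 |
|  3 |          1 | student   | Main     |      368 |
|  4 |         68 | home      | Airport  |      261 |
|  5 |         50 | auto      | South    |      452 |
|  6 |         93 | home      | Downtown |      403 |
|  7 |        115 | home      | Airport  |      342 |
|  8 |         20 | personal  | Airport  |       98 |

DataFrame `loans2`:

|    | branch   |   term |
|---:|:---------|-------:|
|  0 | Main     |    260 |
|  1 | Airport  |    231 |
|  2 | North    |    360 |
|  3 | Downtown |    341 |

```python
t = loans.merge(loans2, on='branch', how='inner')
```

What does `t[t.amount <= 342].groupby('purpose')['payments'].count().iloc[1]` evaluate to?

3

merge on 'branch' (how='inner') → 8 rows:
   payments   purpose    branch  amount  term
0        35      home     North     403   360
1        52  personal  Downtown     257   341
2        56  personal  Downtown     121   341
3         1   student      Main     368   260
4        68      home   Airport     261   231
5        93      home  Downtown     403   341
6       115      home   Airport     342   231
7        20  personal   Airport      98   231
filter rows where amount <= 342:
   payments   purpose    branch  amount  term
1        52  personal  Downtown     257   341
2        56  personal  Downtown     121   341
4        68      home   Airport     261   231
6       115      home   Airport     342   231
7        20  personal   Airport      98   231
group by purpose, count of payments:
purpose
home        2
personal    3
Name: payments, dtype: int64
Taking the value at position 1 gives 3.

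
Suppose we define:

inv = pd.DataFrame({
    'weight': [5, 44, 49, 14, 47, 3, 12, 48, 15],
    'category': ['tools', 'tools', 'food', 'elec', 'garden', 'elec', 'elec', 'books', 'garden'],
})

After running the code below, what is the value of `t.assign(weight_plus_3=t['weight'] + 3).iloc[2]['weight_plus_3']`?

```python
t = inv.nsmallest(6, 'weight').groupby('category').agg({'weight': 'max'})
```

47

take 6 rows with smallest weight:
   weight category
5       3     elec
0       5    tools
6      12     elec
3      14     elec
8      15   garden
1      44    tools
group by category, max of weight:
          weight
category        
elec          14
garden        15
tools         44
add column weight_plus_3 = t['weight'] + 3:
          weight  weight_plus_3
category                       
elec          14             17
garden        15             18
tools         44             47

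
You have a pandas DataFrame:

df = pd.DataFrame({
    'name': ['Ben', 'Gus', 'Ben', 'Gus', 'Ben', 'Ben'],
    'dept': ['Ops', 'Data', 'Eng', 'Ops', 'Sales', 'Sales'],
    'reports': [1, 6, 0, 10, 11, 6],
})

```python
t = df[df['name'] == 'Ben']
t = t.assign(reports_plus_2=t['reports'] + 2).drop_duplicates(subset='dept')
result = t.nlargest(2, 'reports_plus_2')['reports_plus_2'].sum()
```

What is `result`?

filter rows where name == 'Ben':
  name   dept  reports
0  Ben    Ops        1
2  Ben    Eng        0
4  Ben  Sales       11
5  Ben  Sales        6
add column reports_plus_2 = t['reports'] + 2:
  name   dept  reports  reports_plus_2
0  Ben    Ops        1               3
2  Ben    Eng        0               2
4  Ben  Sales       11              13
5  Ben  Sales        6               8
drop duplicate dept (keep=first):
  name   dept  reports  reports_plus_2
0  Ben    Ops        1               3
2  Ben    Eng        0               2
4  Ben  Sales       11              13
take 2 rows with largest reports_plus_2:
  name   dept  reports  reports_plus_2
4  Ben  Sales       11              13
0  Ben    Ops        1               3
So sum() = 16.

16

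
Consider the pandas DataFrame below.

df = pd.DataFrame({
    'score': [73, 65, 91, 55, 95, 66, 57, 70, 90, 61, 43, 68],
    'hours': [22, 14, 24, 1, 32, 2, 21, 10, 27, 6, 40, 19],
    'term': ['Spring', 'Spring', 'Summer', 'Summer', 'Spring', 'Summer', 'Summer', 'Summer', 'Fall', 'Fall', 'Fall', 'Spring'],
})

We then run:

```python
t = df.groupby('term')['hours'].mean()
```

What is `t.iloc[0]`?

24.3333333333

group by term, mean of hours:
term
Fall      24.333333
Spring    21.750000
Summer    11.600000
Name: hours, dtype: float64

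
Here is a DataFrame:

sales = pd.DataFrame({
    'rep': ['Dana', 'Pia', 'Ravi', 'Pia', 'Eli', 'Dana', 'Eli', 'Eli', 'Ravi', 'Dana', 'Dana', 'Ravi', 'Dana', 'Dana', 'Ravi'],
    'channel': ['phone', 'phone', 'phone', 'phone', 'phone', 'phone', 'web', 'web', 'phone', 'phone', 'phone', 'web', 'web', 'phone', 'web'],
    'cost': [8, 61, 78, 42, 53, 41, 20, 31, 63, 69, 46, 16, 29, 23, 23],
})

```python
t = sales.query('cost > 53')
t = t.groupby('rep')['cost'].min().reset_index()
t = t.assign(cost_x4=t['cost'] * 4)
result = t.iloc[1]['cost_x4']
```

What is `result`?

filter rows where cost > 53:
    rep channel  cost
1   Pia   phone    61
2  Ravi   phone    78
8  Ravi   phone    63
9  Dana   phone    69
group by rep, min of cost:
rep
Dana    69
Pia     61
Ravi    63
Name: cost, dtype: int64
reset_index():
    rep  cost
0  Dana    69
1   Pia    61
2  Ravi    63
add column cost_x4 = t['cost'] * 4:
    rep  cost  cost_x4
0  Dana    69      276
1   Pia    61      244
2  Ravi    63      252
So iloc[1]['cost_x4'] = 244.

244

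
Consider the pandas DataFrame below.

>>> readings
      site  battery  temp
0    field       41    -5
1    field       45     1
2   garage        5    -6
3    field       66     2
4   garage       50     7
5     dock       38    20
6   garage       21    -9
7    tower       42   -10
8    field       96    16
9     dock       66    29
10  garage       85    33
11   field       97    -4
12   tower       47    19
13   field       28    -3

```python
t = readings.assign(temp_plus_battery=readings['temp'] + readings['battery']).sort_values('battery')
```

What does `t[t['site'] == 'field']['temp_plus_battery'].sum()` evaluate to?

add column temp_plus_battery = readings['temp'] + readings['battery']:
      site  battery  temp  temp_plus_battery
0    field       41    -5                 36
1    field       45     1                 46
2   garage        5    -6                 -1
3    field       66     2                 68
4   garage       50     7                 57
5     dock       38    20                 58
6   garage       21    -9                 12
7    tower       42   -10                 32
8    field       96    16                112
9     dock       66    29                 95
10  garage       85    33                118
11   field       97    -4                 93
12   tower       47    19                 66
13   field       28    -3                 25
sort by battery:
      site  battery  temp  temp_plus_battery
2   garage        5    -6                 -1
6   garage       21    -9                 12
13   field       28    -3                 25
5     dock       38    20                 58
0    field       41    -5                 36
7    tower       42   -10                 32
1    field       45     1                 46
12   tower       47    19                 66
4   garage       50     7                 57
3    field       66     2                 68
9     dock       66    29                 95
10  garage       85    33                118
8    field       96    16                112
11   field       97    -4                 93
filter rows where site == 'field':
     site  battery  temp  temp_plus_battery
13  field       28    -3                 25
0   field       41    -5                 36
1   field       45     1                 46
3   field       66     2                 68
8   field       96    16                112
11  field       97    -4                 93
Then the sum of column 'temp_plus_battery': 380

380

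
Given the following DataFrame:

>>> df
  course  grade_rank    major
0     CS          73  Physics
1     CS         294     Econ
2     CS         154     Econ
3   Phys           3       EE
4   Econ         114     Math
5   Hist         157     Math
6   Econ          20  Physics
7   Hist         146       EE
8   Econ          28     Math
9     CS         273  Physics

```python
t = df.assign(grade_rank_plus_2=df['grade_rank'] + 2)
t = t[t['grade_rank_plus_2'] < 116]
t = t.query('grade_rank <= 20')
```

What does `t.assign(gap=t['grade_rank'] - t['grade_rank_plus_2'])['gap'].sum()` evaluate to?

-4

add column grade_rank_plus_2 = df['grade_rank'] + 2:
  course  grade_rank    major  grade_rank_plus_2
0     CS          73  Physics                 75
1     CS         294     Econ                296
2     CS         154     Econ                156
3   Phys           3       EE                  5
4   Econ         114     Math                116
5   Hist         157     Math                159
6   Econ          20  Physics                 22
7   Hist         146       EE                148
8   Econ          28     Math                 30
9     CS         273  Physics                275
filter rows where grade_rank_plus_2 < 116:
  course  grade_rank    major  grade_rank_plus_2
0     CS          73  Physics                 75
3   Phys           3       EE                  5
6   Econ          20  Physics                 22
8   Econ          28     Math                 30
filter rows where grade_rank <= 20:
  course  grade_rank    major  grade_rank_plus_2
3   Phys           3       EE                  5
6   Econ          20  Physics                 22
add column gap = t['grade_rank'] - t['grade_rank_plus_2']:
  course  grade_rank    major  grade_rank_plus_2  gap
3   Phys           3       EE                  5   -2
6   Econ          20  Physics                 22   -2
Hence -4.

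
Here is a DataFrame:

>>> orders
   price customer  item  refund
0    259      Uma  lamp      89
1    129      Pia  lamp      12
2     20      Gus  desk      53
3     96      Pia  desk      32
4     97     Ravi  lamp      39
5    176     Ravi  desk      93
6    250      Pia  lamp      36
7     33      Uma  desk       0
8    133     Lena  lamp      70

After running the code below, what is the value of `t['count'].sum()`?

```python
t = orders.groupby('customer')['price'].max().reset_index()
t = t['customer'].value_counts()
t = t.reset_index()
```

5

group by customer, max of price:
customer
Gus      20
Lena    133
Pia     250
Ravi    176
Uma     259
Name: price, dtype: int64
reset_index():
  customer  price
0      Gus     20
1     Lena    133
2      Pia    250
3     Ravi    176
4      Uma    259
value_counts of customer:
customer
Gus     1
Lena    1
Pia     1
Ravi    1
Uma     1
Name: count, dtype: int64
reset_index():
  customer  count
0      Gus      1
1     Lena      1
2      Pia      1
3     Ravi      1
4      Uma      1
The sum of column 'count' is 5.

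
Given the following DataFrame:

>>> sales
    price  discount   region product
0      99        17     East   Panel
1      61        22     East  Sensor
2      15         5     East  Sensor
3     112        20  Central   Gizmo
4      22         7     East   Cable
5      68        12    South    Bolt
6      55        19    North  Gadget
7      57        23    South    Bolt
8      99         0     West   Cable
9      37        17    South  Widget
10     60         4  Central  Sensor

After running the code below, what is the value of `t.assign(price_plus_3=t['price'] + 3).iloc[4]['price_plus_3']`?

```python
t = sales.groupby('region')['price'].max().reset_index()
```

102

group by region, max of price:
region
Central    112
East        99
North       55
South       68
West        99
Name: price, dtype: int64
reset_index():
    region  price
0  Central    112
1     East     99
2    North     55
3    South     68
4     West     99
add column price_plus_3 = t['price'] + 3:
    region  price  price_plus_3
0  Central    112           115
1     East     99           102
2    North     55            58
3    South     68            71
4     West     99           102
Finally, value at position 4, column 'price_plus_3' = 102.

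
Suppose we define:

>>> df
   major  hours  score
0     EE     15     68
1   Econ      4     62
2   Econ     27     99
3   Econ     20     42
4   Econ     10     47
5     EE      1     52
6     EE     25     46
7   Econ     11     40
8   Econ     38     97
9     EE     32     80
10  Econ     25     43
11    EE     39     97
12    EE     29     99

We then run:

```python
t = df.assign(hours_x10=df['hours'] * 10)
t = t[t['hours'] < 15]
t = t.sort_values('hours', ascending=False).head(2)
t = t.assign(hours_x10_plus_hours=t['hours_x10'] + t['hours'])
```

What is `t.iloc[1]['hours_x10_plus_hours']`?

add column hours_x10 = df['hours'] * 10:
   major  hours  score  hours_x10
0     EE     15     68        150
1   Econ      4     62         40
2   Econ     27     99        270
3   Econ     20     42        200
4   Econ     10     47        100
5     EE      1     52         10
6     EE     25     46        250
7   Econ     11     40        110
8   Econ     38     97        380
9     EE     32     80        320
10  Econ     25     43        250
11    EE     39     97        390
12    EE     29     99        290
filter rows where hours < 15:
  major  hours  score  hours_x10
1  Econ      4     62         40
4  Econ     10     47        100
5    EE      1     52         10
7  Econ     11     40        110
sort by hours descending:
  major  hours  score  hours_x10
7  Econ     11     40        110
4  Econ     10     47        100
1  Econ      4     62         40
5    EE      1     52         10
take first 2 rows:
  major  hours  score  hours_x10
7  Econ     11     40        110
4  Econ     10     47        100
add column hours_x10_plus_hours = t['hours_x10'] + t['hours']:
  major  hours  score  hours_x10  hours_x10_plus_hours
7  Econ     11     40        110                   121
4  Econ     10     47        100                   110
The value at position 1, column 'hours_x10_plus_hours' is 110.

110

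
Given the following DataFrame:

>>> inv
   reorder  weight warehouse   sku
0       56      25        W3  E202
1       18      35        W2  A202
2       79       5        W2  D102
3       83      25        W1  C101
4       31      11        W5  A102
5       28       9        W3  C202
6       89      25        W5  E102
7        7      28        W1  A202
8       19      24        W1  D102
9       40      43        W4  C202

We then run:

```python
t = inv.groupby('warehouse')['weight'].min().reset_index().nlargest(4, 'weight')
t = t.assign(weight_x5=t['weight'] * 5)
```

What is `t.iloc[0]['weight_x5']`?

215

group by warehouse, min of weight:
warehouse
W1    24
W2     5
W3     9
W4    43
W5    11
Name: weight, dtype: int64
reset_index():
  warehouse  weight
0        W1      24
1        W2       5
2        W3       9
3        W4      43
4        W5      11
take 4 rows with largest weight:
  warehouse  weight
3        W4      43
0        W1      24
4        W5      11
2        W3       9
add column weight_x5 = t['weight'] * 5:
  warehouse  weight  weight_x5
3        W4      43        215
0        W1      24        120
4        W5      11         55
2        W3       9         45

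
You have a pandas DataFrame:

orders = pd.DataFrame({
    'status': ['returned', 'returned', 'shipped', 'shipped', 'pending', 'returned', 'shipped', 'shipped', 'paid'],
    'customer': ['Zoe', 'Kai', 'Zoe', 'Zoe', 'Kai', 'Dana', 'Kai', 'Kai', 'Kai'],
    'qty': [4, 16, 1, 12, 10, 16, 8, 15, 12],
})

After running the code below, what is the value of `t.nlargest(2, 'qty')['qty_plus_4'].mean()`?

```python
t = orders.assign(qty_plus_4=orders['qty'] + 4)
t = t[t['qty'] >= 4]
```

20.0

add column qty_plus_4 = orders['qty'] + 4:
     status customer  qty  qty_plus_4
0  returned      Zoe    4           8
1  returned      Kai   16          20
2   shipped      Zoe    1           5
3   shipped      Zoe   12          16
4   pending      Kai   10          14
5  returned     Dana   16          20
6   shipped      Kai    8          12
7   shipped      Kai   15          19
8      paid      Kai   12          16
filter rows where qty >= 4:
     status customer  qty  qty_plus_4
0  returned      Zoe    4           8
1  returned      Kai   16          20
3   shipped      Zoe   12          16
4   pending      Kai   10          14
5  returned     Dana   16          20
6   shipped      Kai    8          12
7   shipped      Kai   15          19
8      paid      Kai   12          16
take 2 rows with largest qty:
     status customer  qty  qty_plus_4
1  returned      Kai   16          20
5  returned     Dana   16          20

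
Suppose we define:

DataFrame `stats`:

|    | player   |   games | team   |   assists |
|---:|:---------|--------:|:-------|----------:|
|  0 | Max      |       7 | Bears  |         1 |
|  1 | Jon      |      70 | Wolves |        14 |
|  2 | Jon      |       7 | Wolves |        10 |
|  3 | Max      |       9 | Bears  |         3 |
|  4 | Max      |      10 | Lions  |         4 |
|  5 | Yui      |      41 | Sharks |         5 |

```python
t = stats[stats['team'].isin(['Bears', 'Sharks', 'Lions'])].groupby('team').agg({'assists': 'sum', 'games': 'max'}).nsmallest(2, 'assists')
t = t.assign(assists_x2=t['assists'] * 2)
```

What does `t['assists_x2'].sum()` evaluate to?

16

filter rows where team in ['Bears', 'Sharks', 'Lions']:
  player  games    team  assists
0    Max      7   Bears        1
3    Max      9   Bears        3
4    Max     10   Lions        4
5    Yui     41  Sharks        5
group by team: sum(assists), max(games):
        assists  games
team                  
Bears         4      9
Lions         4     10
Sharks        5     41
take 2 rows with smallest assists:
       assists  games
team                 
Bears        4      9
Lions        4     10
add column assists_x2 = t['assists'] * 2:
       assists  games  assists_x2
team                             
Bears        4      9           8
Lions        4     10           8
So sum() = 16.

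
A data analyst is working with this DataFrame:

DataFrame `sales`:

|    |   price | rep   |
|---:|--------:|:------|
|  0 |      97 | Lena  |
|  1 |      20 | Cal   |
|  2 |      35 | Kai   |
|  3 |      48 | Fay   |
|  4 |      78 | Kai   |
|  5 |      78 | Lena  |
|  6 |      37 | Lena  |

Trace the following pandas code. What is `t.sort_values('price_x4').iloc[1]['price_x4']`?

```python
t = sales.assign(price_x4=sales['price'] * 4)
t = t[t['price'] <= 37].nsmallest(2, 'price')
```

add column price_x4 = sales['price'] * 4:
   price   rep  price_x4
0     97  Lena       388
1     20   Cal        80
2     35   Kai       140
3     48   Fay       192
4     78   Kai       312
5     78  Lena       312
6     37  Lena       148
filter rows where price <= 37:
   price   rep  price_x4
1     20   Cal        80
2     35   Kai       140
6     37  Lena       148
take 2 rows with smallest price:
   price  rep  price_x4
1     20  Cal        80
2     35  Kai       140
sort by price_x4:
   price  rep  price_x4
1     20  Cal        80
2     35  Kai       140

140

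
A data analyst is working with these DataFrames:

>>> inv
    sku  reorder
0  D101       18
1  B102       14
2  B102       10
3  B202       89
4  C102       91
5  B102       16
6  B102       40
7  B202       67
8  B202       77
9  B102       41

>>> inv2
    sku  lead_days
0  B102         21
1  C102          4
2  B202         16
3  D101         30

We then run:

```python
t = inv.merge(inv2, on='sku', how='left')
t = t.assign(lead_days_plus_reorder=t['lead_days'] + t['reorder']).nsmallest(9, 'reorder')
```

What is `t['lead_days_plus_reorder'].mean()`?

61.6666666667

merge on 'sku' (how='left') → 10 rows:
    sku  reorder  lead_days
0  D101       18         30
1  B102       14         21
2  B102       10         21
3  B202       89         16
4  C102       91          4
5  B102       16         21
6  B102       40         21
7  B202       67         16
8  B202       77         16
9  B102       41         21
add column lead_days_plus_reorder = t['lead_days'] + t['reorder']:
    sku  reorder  lead_days  lead_days_plus_reorder
0  D101       18         30                      48
1  B102       14         21                      35
2  B102       10         21                      31
3  B202       89         16                     105
4  C102       91          4                      95
5  B102       16         21                      37
6  B102       40         21                      61
7  B202       67         16                      83
8  B202       77         16                      93
9  B102       41         21                      62
take 9 rows with smallest reorder:
    sku  reorder  lead_days  lead_days_plus_reorder
2  B102       10         21                      31
1  B102       14         21                      35
5  B102       16         21                      37
0  D101       18         30                      48
6  B102       40         21                      61
9  B102       41         21                      62
7  B202       67         16                      83
8  B202       77         16                      93
3  B202       89         16                     105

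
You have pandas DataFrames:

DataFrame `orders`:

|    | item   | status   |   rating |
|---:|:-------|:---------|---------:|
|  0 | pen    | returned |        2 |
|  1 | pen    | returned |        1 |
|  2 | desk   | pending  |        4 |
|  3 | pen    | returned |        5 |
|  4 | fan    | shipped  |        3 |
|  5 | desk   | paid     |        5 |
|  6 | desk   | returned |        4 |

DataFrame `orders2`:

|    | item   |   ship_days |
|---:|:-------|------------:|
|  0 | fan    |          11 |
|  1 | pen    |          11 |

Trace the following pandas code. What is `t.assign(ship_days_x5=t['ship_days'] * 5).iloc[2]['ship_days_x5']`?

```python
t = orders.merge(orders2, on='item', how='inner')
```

merge on 'item' (how='inner') → 4 rows:
  item    status  rating  ship_days
0  pen  returned       2         11
1  pen  returned       1         11
2  pen  returned       5         11
3  fan   shipped       3         11
add column ship_days_x5 = t['ship_days'] * 5:
  item    status  rating  ship_days  ship_days_x5
0  pen  returned       2         11            55
1  pen  returned       1         11            55
2  pen  returned       5         11            55
3  fan   shipped       3         11            55
Finally, value at position 2, column 'ship_days_x5' = 55.

55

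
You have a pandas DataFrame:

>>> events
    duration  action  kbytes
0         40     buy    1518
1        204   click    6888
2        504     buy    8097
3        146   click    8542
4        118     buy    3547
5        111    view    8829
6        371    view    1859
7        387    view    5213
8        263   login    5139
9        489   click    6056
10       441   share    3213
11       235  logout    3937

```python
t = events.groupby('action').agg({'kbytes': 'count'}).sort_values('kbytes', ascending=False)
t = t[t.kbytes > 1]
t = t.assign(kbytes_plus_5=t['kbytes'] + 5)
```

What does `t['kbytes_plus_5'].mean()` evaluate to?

group by action, count of kbytes:
        kbytes
action        
buy          3
click        3
login        1
logout       1
share        1
view         3
sort by kbytes descending:
        kbytes
action        
buy          3
click        3
view         3
login        1
logout       1
share        1
filter rows where kbytes > 1:
        kbytes
action        
buy          3
click        3
view         3
add column kbytes_plus_5 = t['kbytes'] + 5:
        kbytes  kbytes_plus_5
action                       
buy          3              8
click        3              8
view         3              8

8.0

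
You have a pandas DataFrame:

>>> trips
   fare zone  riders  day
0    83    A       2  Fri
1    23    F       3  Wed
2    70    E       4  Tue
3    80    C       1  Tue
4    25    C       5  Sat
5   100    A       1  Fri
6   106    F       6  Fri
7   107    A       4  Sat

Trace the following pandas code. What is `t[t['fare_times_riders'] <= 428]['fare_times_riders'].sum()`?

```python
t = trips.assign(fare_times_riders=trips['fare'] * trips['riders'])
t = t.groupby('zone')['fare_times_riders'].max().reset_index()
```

add column fare_times_riders = trips['fare'] * trips['riders']:
   fare zone  riders  day  fare_times_riders
0    83    A       2  Fri                166
1    23    F       3  Wed                 69
2    70    E       4  Tue                280
3    80    C       1  Tue                 80
4    25    C       5  Sat                125
5   100    A       1  Fri                100
6   106    F       6  Fri                636
7   107    A       4  Sat                428
group by zone, max of fare_times_riders:
zone
A    428
C    125
E    280
F    636
Name: fare_times_riders, dtype: int64
reset_index():
  zone  fare_times_riders
0    A                428
1    C                125
2    E                280
3    F                636
filter rows where fare_times_riders <= 428:
  zone  fare_times_riders
0    A                428
1    C                125
2    E                280
Finally, sum of column 'fare_times_riders' = 833.

833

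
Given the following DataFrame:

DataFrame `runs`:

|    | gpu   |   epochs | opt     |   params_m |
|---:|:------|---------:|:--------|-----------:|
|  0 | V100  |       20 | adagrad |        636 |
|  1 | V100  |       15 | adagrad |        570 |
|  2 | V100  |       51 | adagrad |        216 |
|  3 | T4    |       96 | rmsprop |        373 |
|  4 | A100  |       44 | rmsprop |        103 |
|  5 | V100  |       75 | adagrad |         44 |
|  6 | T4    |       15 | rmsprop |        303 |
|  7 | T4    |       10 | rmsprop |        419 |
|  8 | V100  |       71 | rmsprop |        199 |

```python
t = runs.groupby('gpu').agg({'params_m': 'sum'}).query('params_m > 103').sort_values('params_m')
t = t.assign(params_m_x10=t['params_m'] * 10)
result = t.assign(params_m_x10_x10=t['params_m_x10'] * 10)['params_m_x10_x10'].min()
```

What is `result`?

109500

group by gpu, sum of params_m:
      params_m
gpu           
A100       103
T4        1095
V100      1665
filter rows where params_m > 103:
      params_m
gpu           
T4        1095
V100      1665
sort by params_m:
      params_m
gpu           
T4        1095
V100      1665
add column params_m_x10 = t['params_m'] * 10:
      params_m  params_m_x10
gpu                         
T4        1095         10950
V100      1665         16650
add column params_m_x10_x10 = t['params_m_x10'] * 10:
      params_m  params_m_x10  params_m_x10_x10
gpu                                           
T4        1095         10950            109500
V100      1665         16650            166500
Finally, min of column 'params_m_x10_x10' = 109500.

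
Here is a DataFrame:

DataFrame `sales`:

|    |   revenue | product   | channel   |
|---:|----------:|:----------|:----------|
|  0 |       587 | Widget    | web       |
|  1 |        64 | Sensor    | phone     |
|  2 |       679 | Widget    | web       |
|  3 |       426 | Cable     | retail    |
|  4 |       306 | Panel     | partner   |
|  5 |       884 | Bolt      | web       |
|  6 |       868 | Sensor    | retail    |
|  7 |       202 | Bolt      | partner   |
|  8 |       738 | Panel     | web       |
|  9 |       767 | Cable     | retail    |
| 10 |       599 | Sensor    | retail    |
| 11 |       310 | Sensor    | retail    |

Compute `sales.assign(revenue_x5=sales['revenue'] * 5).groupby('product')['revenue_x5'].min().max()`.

add column revenue_x5 = sales['revenue'] * 5:
    revenue product  channel  revenue_x5
0       587  Widget      web        2935
1        64  Sensor    phone         320
2       679  Widget      web        3395
3       426   Cable   retail        2130
4       306   Panel  partner        1530
5       884    Bolt      web        4420
6       868  Sensor   retail        4340
7       202    Bolt  partner        1010
8       738   Panel      web        3690
9       767   Cable   retail        3835
10      599  Sensor   retail        2995
11      310  Sensor   retail        1550
group by product, min of revenue_x5:
product
Bolt      1010
Cable     2130
Panel     1530
Sensor     320
Widget    2935
Name: revenue_x5, dtype: int64
The max of the resulting series is 2935.

2935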